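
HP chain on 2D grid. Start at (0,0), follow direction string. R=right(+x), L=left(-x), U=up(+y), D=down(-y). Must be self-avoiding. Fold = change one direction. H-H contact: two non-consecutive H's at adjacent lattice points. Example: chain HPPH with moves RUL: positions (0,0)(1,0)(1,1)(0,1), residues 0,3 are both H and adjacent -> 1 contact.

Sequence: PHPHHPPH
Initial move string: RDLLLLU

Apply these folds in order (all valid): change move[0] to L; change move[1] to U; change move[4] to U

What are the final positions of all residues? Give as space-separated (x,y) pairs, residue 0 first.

Answer: (0,0) (-1,0) (-1,1) (-2,1) (-3,1) (-3,2) (-4,2) (-4,3)

Derivation:
Initial moves: RDLLLLU
Fold: move[0]->L => LDLLLLU (positions: [(0, 0), (-1, 0), (-1, -1), (-2, -1), (-3, -1), (-4, -1), (-5, -1), (-5, 0)])
Fold: move[1]->U => LULLLLU (positions: [(0, 0), (-1, 0), (-1, 1), (-2, 1), (-3, 1), (-4, 1), (-5, 1), (-5, 2)])
Fold: move[4]->U => LULLULU (positions: [(0, 0), (-1, 0), (-1, 1), (-2, 1), (-3, 1), (-3, 2), (-4, 2), (-4, 3)])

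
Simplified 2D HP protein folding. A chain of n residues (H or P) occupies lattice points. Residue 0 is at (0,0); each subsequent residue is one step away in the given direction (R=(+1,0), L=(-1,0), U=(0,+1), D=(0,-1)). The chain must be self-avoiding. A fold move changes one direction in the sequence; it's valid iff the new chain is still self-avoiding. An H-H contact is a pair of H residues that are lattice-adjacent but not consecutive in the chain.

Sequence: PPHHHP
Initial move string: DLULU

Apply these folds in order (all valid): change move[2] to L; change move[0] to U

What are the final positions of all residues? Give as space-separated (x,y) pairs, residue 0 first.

Answer: (0,0) (0,1) (-1,1) (-2,1) (-3,1) (-3,2)

Derivation:
Initial moves: DLULU
Fold: move[2]->L => DLLLU (positions: [(0, 0), (0, -1), (-1, -1), (-2, -1), (-3, -1), (-3, 0)])
Fold: move[0]->U => ULLLU (positions: [(0, 0), (0, 1), (-1, 1), (-2, 1), (-3, 1), (-3, 2)])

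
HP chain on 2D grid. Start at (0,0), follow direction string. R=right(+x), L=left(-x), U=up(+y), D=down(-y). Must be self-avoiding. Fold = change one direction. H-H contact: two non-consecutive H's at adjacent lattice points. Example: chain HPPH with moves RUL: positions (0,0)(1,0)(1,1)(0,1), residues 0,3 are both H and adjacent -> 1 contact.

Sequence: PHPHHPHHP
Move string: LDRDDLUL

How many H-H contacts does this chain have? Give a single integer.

Positions: [(0, 0), (-1, 0), (-1, -1), (0, -1), (0, -2), (0, -3), (-1, -3), (-1, -2), (-2, -2)]
H-H contact: residue 4 @(0,-2) - residue 7 @(-1, -2)

Answer: 1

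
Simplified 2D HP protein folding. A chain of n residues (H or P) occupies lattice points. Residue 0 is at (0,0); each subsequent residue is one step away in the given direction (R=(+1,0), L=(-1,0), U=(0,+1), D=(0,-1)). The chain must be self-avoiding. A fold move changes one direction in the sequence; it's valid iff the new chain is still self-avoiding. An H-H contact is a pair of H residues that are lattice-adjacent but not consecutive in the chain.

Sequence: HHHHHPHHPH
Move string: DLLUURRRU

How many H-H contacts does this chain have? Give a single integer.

Answer: 1

Derivation:
Positions: [(0, 0), (0, -1), (-1, -1), (-2, -1), (-2, 0), (-2, 1), (-1, 1), (0, 1), (1, 1), (1, 2)]
H-H contact: residue 0 @(0,0) - residue 7 @(0, 1)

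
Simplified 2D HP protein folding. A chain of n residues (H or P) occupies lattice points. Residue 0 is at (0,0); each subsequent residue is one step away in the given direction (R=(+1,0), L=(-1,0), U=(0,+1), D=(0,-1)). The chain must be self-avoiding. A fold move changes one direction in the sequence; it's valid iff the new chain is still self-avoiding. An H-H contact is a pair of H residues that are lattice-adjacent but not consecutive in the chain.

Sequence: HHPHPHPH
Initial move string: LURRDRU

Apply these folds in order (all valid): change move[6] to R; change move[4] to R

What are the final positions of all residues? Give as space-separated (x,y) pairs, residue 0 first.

Answer: (0,0) (-1,0) (-1,1) (0,1) (1,1) (2,1) (3,1) (4,1)

Derivation:
Initial moves: LURRDRU
Fold: move[6]->R => LURRDRR (positions: [(0, 0), (-1, 0), (-1, 1), (0, 1), (1, 1), (1, 0), (2, 0), (3, 0)])
Fold: move[4]->R => LURRRRR (positions: [(0, 0), (-1, 0), (-1, 1), (0, 1), (1, 1), (2, 1), (3, 1), (4, 1)])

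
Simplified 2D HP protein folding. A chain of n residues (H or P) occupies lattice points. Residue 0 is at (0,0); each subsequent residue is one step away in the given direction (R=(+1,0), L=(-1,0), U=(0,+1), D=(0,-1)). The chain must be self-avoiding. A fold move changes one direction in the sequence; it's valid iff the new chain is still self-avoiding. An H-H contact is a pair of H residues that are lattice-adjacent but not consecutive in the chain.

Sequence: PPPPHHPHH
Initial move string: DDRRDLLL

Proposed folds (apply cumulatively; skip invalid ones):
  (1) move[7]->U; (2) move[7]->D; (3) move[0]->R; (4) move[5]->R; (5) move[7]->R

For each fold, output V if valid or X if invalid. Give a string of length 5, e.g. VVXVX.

Initial: DDRRDLLL -> [(0, 0), (0, -1), (0, -2), (1, -2), (2, -2), (2, -3), (1, -3), (0, -3), (-1, -3)]
Fold 1: move[7]->U => DDRRDLLU INVALID (collision), skipped
Fold 2: move[7]->D => DDRRDLLD VALID
Fold 3: move[0]->R => RDRRDLLD VALID
Fold 4: move[5]->R => RDRRDRLD INVALID (collision), skipped
Fold 5: move[7]->R => RDRRDLLR INVALID (collision), skipped

Answer: XVVXX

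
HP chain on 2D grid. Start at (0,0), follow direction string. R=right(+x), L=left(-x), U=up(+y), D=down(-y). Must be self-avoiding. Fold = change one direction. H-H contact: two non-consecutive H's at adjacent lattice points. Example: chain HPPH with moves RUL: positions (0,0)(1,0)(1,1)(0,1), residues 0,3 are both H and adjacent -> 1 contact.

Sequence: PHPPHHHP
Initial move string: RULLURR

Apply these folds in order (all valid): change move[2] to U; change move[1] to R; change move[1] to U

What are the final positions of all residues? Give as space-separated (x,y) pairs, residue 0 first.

Initial moves: RULLURR
Fold: move[2]->U => RUULURR (positions: [(0, 0), (1, 0), (1, 1), (1, 2), (0, 2), (0, 3), (1, 3), (2, 3)])
Fold: move[1]->R => RRULURR (positions: [(0, 0), (1, 0), (2, 0), (2, 1), (1, 1), (1, 2), (2, 2), (3, 2)])
Fold: move[1]->U => RUULURR (positions: [(0, 0), (1, 0), (1, 1), (1, 2), (0, 2), (0, 3), (1, 3), (2, 3)])

Answer: (0,0) (1,0) (1,1) (1,2) (0,2) (0,3) (1,3) (2,3)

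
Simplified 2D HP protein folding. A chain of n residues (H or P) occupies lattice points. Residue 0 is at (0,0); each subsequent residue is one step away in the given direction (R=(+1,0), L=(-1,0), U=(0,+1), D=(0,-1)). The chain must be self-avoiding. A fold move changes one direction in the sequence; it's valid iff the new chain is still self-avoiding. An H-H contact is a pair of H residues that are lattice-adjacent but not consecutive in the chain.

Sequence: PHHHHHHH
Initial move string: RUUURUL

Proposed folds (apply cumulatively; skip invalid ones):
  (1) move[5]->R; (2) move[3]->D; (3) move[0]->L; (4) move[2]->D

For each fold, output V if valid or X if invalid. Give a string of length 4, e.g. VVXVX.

Answer: XXVX

Derivation:
Initial: RUUURUL -> [(0, 0), (1, 0), (1, 1), (1, 2), (1, 3), (2, 3), (2, 4), (1, 4)]
Fold 1: move[5]->R => RUUURRL INVALID (collision), skipped
Fold 2: move[3]->D => RUUDRUL INVALID (collision), skipped
Fold 3: move[0]->L => LUUURUL VALID
Fold 4: move[2]->D => LUDURUL INVALID (collision), skipped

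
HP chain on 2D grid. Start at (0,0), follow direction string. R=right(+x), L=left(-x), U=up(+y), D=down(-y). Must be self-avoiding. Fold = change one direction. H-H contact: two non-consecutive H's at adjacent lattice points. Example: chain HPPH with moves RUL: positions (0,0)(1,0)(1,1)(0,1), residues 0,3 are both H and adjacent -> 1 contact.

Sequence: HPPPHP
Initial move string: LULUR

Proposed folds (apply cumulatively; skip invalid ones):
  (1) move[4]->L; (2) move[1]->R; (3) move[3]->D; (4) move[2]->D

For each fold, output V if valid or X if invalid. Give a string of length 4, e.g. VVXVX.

Answer: VXVX

Derivation:
Initial: LULUR -> [(0, 0), (-1, 0), (-1, 1), (-2, 1), (-2, 2), (-1, 2)]
Fold 1: move[4]->L => LULUL VALID
Fold 2: move[1]->R => LRLUL INVALID (collision), skipped
Fold 3: move[3]->D => LULDL VALID
Fold 4: move[2]->D => LUDDL INVALID (collision), skipped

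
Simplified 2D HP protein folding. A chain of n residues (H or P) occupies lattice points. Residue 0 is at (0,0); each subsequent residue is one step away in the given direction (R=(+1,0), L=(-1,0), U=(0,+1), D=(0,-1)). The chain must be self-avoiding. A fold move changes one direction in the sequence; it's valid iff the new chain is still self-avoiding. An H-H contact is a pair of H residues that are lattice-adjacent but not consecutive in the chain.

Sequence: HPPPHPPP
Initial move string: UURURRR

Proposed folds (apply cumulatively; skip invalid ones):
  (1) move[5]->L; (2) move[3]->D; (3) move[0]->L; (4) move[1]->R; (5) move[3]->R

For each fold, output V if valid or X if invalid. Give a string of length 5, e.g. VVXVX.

Initial: UURURRR -> [(0, 0), (0, 1), (0, 2), (1, 2), (1, 3), (2, 3), (3, 3), (4, 3)]
Fold 1: move[5]->L => UURURLR INVALID (collision), skipped
Fold 2: move[3]->D => UURDRRR VALID
Fold 3: move[0]->L => LURDRRR INVALID (collision), skipped
Fold 4: move[1]->R => URRDRRR VALID
Fold 5: move[3]->R => URRRRRR VALID

Answer: XVXVV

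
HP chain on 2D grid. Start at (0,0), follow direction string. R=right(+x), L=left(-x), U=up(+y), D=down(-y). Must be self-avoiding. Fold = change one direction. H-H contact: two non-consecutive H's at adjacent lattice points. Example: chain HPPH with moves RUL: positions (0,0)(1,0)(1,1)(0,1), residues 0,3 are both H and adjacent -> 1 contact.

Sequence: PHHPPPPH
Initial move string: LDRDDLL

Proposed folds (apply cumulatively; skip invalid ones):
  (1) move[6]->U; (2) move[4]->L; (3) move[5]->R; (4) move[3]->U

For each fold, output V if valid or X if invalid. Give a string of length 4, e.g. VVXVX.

Initial: LDRDDLL -> [(0, 0), (-1, 0), (-1, -1), (0, -1), (0, -2), (0, -3), (-1, -3), (-2, -3)]
Fold 1: move[6]->U => LDRDDLU VALID
Fold 2: move[4]->L => LDRDLLU VALID
Fold 3: move[5]->R => LDRDLRU INVALID (collision), skipped
Fold 4: move[3]->U => LDRULLU INVALID (collision), skipped

Answer: VVXX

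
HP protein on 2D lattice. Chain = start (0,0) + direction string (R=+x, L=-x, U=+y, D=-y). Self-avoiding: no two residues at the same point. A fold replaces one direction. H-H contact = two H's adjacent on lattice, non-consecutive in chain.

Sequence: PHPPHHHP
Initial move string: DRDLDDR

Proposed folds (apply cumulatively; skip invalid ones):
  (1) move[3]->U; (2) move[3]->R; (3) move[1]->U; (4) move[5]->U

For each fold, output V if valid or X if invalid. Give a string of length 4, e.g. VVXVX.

Initial: DRDLDDR -> [(0, 0), (0, -1), (1, -1), (1, -2), (0, -2), (0, -3), (0, -4), (1, -4)]
Fold 1: move[3]->U => DRDUDDR INVALID (collision), skipped
Fold 2: move[3]->R => DRDRDDR VALID
Fold 3: move[1]->U => DUDRDDR INVALID (collision), skipped
Fold 4: move[5]->U => DRDRDUR INVALID (collision), skipped

Answer: XVXX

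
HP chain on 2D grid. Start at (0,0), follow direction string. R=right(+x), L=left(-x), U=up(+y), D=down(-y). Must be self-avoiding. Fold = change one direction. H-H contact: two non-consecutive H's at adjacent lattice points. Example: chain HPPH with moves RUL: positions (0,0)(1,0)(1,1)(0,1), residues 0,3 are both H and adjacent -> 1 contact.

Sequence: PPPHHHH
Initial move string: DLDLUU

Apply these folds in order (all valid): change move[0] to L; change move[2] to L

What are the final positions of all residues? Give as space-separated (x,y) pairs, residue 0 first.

Initial moves: DLDLUU
Fold: move[0]->L => LLDLUU (positions: [(0, 0), (-1, 0), (-2, 0), (-2, -1), (-3, -1), (-3, 0), (-3, 1)])
Fold: move[2]->L => LLLLUU (positions: [(0, 0), (-1, 0), (-2, 0), (-3, 0), (-4, 0), (-4, 1), (-4, 2)])

Answer: (0,0) (-1,0) (-2,0) (-3,0) (-4,0) (-4,1) (-4,2)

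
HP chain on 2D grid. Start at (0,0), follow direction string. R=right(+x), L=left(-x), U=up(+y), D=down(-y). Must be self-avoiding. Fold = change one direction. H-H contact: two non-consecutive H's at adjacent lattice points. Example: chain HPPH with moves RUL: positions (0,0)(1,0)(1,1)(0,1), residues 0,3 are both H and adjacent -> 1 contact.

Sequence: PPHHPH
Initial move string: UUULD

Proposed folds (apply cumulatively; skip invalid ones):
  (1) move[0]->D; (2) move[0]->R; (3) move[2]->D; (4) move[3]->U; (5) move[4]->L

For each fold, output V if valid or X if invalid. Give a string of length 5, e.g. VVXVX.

Initial: UUULD -> [(0, 0), (0, 1), (0, 2), (0, 3), (-1, 3), (-1, 2)]
Fold 1: move[0]->D => DUULD INVALID (collision), skipped
Fold 2: move[0]->R => RUULD VALID
Fold 3: move[2]->D => RUDLD INVALID (collision), skipped
Fold 4: move[3]->U => RUUUD INVALID (collision), skipped
Fold 5: move[4]->L => RUULL VALID

Answer: XVXXV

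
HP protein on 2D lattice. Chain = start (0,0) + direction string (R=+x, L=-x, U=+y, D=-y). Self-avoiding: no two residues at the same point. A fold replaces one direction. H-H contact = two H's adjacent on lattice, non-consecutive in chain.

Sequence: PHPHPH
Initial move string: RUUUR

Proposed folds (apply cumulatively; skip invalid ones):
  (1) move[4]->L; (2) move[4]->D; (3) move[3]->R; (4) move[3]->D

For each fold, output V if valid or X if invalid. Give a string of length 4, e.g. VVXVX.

Initial: RUUUR -> [(0, 0), (1, 0), (1, 1), (1, 2), (1, 3), (2, 3)]
Fold 1: move[4]->L => RUUUL VALID
Fold 2: move[4]->D => RUUUD INVALID (collision), skipped
Fold 3: move[3]->R => RUURL INVALID (collision), skipped
Fold 4: move[3]->D => RUUDL INVALID (collision), skipped

Answer: VXXX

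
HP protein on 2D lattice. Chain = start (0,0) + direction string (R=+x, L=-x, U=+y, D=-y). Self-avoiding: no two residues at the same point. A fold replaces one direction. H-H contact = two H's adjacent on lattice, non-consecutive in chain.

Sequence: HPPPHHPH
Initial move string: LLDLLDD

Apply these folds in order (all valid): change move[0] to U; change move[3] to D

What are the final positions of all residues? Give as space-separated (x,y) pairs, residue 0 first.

Initial moves: LLDLLDD
Fold: move[0]->U => ULDLLDD (positions: [(0, 0), (0, 1), (-1, 1), (-1, 0), (-2, 0), (-3, 0), (-3, -1), (-3, -2)])
Fold: move[3]->D => ULDDLDD (positions: [(0, 0), (0, 1), (-1, 1), (-1, 0), (-1, -1), (-2, -1), (-2, -2), (-2, -3)])

Answer: (0,0) (0,1) (-1,1) (-1,0) (-1,-1) (-2,-1) (-2,-2) (-2,-3)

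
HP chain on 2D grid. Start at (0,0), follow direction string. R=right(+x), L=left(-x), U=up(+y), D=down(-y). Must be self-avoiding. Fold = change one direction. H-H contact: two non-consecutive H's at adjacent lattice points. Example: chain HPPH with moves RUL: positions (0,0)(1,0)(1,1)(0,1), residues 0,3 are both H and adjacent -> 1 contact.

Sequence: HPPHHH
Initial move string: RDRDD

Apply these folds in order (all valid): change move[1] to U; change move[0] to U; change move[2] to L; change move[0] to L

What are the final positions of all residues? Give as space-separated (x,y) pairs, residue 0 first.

Initial moves: RDRDD
Fold: move[1]->U => RURDD (positions: [(0, 0), (1, 0), (1, 1), (2, 1), (2, 0), (2, -1)])
Fold: move[0]->U => UURDD (positions: [(0, 0), (0, 1), (0, 2), (1, 2), (1, 1), (1, 0)])
Fold: move[2]->L => UULDD (positions: [(0, 0), (0, 1), (0, 2), (-1, 2), (-1, 1), (-1, 0)])
Fold: move[0]->L => LULDD (positions: [(0, 0), (-1, 0), (-1, 1), (-2, 1), (-2, 0), (-2, -1)])

Answer: (0,0) (-1,0) (-1,1) (-2,1) (-2,0) (-2,-1)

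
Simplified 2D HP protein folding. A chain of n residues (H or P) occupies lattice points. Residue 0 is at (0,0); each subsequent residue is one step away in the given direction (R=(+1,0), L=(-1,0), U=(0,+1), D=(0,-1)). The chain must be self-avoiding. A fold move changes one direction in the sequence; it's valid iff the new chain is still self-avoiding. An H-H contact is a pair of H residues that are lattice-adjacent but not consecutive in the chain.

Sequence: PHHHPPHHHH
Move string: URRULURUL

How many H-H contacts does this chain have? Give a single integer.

Positions: [(0, 0), (0, 1), (1, 1), (2, 1), (2, 2), (1, 2), (1, 3), (2, 3), (2, 4), (1, 4)]
H-H contact: residue 6 @(1,3) - residue 9 @(1, 4)

Answer: 1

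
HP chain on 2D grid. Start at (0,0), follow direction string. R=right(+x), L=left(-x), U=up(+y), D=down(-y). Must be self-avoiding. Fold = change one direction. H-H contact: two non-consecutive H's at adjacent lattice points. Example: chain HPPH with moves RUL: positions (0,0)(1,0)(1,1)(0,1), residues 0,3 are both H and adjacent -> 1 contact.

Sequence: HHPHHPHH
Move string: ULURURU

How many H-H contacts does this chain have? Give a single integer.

Answer: 1

Derivation:
Positions: [(0, 0), (0, 1), (-1, 1), (-1, 2), (0, 2), (0, 3), (1, 3), (1, 4)]
H-H contact: residue 1 @(0,1) - residue 4 @(0, 2)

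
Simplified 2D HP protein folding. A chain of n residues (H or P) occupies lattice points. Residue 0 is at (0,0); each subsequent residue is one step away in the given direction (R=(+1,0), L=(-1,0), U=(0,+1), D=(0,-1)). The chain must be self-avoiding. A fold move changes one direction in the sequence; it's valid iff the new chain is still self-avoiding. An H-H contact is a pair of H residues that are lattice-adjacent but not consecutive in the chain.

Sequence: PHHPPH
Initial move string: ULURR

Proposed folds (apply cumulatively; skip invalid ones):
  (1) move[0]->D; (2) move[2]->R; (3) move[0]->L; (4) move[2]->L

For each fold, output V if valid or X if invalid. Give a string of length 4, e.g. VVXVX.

Initial: ULURR -> [(0, 0), (0, 1), (-1, 1), (-1, 2), (0, 2), (1, 2)]
Fold 1: move[0]->D => DLURR INVALID (collision), skipped
Fold 2: move[2]->R => ULRRR INVALID (collision), skipped
Fold 3: move[0]->L => LLURR VALID
Fold 4: move[2]->L => LLLRR INVALID (collision), skipped

Answer: XXVX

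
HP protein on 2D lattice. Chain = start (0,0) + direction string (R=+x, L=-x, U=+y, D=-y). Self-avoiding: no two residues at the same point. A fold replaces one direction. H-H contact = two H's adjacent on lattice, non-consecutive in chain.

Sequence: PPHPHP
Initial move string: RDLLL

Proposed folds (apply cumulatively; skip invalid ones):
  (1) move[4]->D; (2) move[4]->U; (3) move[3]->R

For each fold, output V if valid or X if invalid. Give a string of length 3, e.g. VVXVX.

Initial: RDLLL -> [(0, 0), (1, 0), (1, -1), (0, -1), (-1, -1), (-2, -1)]
Fold 1: move[4]->D => RDLLD VALID
Fold 2: move[4]->U => RDLLU VALID
Fold 3: move[3]->R => RDLRU INVALID (collision), skipped

Answer: VVX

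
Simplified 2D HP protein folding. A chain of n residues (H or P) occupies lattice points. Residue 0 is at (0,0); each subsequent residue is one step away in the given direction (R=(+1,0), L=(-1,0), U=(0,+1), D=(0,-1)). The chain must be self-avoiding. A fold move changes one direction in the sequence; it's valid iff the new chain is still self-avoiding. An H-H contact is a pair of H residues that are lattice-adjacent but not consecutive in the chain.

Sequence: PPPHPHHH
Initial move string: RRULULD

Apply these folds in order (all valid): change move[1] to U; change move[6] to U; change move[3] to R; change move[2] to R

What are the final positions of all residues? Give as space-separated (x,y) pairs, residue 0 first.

Answer: (0,0) (1,0) (1,1) (2,1) (3,1) (3,2) (2,2) (2,3)

Derivation:
Initial moves: RRULULD
Fold: move[1]->U => RUULULD (positions: [(0, 0), (1, 0), (1, 1), (1, 2), (0, 2), (0, 3), (-1, 3), (-1, 2)])
Fold: move[6]->U => RUULULU (positions: [(0, 0), (1, 0), (1, 1), (1, 2), (0, 2), (0, 3), (-1, 3), (-1, 4)])
Fold: move[3]->R => RUURULU (positions: [(0, 0), (1, 0), (1, 1), (1, 2), (2, 2), (2, 3), (1, 3), (1, 4)])
Fold: move[2]->R => RURRULU (positions: [(0, 0), (1, 0), (1, 1), (2, 1), (3, 1), (3, 2), (2, 2), (2, 3)])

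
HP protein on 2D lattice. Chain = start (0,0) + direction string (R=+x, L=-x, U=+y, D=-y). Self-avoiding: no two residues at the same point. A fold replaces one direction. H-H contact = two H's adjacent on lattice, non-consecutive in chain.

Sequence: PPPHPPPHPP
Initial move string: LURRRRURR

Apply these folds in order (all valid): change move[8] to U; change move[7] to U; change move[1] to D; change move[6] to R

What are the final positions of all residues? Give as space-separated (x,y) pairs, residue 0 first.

Initial moves: LURRRRURR
Fold: move[8]->U => LURRRRURU (positions: [(0, 0), (-1, 0), (-1, 1), (0, 1), (1, 1), (2, 1), (3, 1), (3, 2), (4, 2), (4, 3)])
Fold: move[7]->U => LURRRRUUU (positions: [(0, 0), (-1, 0), (-1, 1), (0, 1), (1, 1), (2, 1), (3, 1), (3, 2), (3, 3), (3, 4)])
Fold: move[1]->D => LDRRRRUUU (positions: [(0, 0), (-1, 0), (-1, -1), (0, -1), (1, -1), (2, -1), (3, -1), (3, 0), (3, 1), (3, 2)])
Fold: move[6]->R => LDRRRRRUU (positions: [(0, 0), (-1, 0), (-1, -1), (0, -1), (1, -1), (2, -1), (3, -1), (4, -1), (4, 0), (4, 1)])

Answer: (0,0) (-1,0) (-1,-1) (0,-1) (1,-1) (2,-1) (3,-1) (4,-1) (4,0) (4,1)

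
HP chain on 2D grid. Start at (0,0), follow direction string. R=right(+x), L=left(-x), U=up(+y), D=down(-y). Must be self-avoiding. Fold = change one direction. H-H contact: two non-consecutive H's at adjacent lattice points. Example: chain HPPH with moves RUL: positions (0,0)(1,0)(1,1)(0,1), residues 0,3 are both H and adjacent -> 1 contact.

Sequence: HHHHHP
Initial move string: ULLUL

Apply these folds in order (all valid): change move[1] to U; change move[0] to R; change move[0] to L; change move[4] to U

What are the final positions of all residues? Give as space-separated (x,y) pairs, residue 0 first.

Answer: (0,0) (-1,0) (-1,1) (-2,1) (-2,2) (-2,3)

Derivation:
Initial moves: ULLUL
Fold: move[1]->U => UULUL (positions: [(0, 0), (0, 1), (0, 2), (-1, 2), (-1, 3), (-2, 3)])
Fold: move[0]->R => RULUL (positions: [(0, 0), (1, 0), (1, 1), (0, 1), (0, 2), (-1, 2)])
Fold: move[0]->L => LULUL (positions: [(0, 0), (-1, 0), (-1, 1), (-2, 1), (-2, 2), (-3, 2)])
Fold: move[4]->U => LULUU (positions: [(0, 0), (-1, 0), (-1, 1), (-2, 1), (-2, 2), (-2, 3)])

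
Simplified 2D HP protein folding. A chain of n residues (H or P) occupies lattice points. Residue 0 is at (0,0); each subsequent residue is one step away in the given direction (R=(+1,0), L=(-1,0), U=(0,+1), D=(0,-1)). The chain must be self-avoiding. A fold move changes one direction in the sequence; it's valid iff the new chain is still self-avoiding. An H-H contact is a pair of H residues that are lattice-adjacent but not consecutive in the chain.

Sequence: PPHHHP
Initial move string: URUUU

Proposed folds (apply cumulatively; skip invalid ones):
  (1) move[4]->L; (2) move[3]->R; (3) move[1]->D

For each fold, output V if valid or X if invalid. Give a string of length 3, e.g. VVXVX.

Answer: VXX

Derivation:
Initial: URUUU -> [(0, 0), (0, 1), (1, 1), (1, 2), (1, 3), (1, 4)]
Fold 1: move[4]->L => URUUL VALID
Fold 2: move[3]->R => URURL INVALID (collision), skipped
Fold 3: move[1]->D => UDUUL INVALID (collision), skipped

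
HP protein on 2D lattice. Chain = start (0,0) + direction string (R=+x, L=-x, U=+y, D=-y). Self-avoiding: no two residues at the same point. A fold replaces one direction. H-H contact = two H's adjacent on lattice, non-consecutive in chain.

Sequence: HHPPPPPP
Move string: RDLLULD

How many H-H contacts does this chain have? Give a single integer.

Positions: [(0, 0), (1, 0), (1, -1), (0, -1), (-1, -1), (-1, 0), (-2, 0), (-2, -1)]
No H-H contacts found.

Answer: 0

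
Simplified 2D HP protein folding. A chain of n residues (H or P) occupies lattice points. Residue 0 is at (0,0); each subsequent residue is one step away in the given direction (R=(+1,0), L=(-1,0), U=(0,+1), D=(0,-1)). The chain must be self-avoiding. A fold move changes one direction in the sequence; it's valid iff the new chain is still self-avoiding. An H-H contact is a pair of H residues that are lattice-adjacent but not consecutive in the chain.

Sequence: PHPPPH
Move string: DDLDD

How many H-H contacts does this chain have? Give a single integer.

Positions: [(0, 0), (0, -1), (0, -2), (-1, -2), (-1, -3), (-1, -4)]
No H-H contacts found.

Answer: 0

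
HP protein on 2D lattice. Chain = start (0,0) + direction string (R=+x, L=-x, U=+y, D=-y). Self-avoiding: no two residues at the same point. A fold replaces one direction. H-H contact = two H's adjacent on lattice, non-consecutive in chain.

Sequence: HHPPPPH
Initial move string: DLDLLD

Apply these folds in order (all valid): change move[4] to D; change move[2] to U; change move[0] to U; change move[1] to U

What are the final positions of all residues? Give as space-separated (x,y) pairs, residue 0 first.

Answer: (0,0) (0,1) (0,2) (0,3) (-1,3) (-1,2) (-1,1)

Derivation:
Initial moves: DLDLLD
Fold: move[4]->D => DLDLDD (positions: [(0, 0), (0, -1), (-1, -1), (-1, -2), (-2, -2), (-2, -3), (-2, -4)])
Fold: move[2]->U => DLULDD (positions: [(0, 0), (0, -1), (-1, -1), (-1, 0), (-2, 0), (-2, -1), (-2, -2)])
Fold: move[0]->U => ULULDD (positions: [(0, 0), (0, 1), (-1, 1), (-1, 2), (-2, 2), (-2, 1), (-2, 0)])
Fold: move[1]->U => UUULDD (positions: [(0, 0), (0, 1), (0, 2), (0, 3), (-1, 3), (-1, 2), (-1, 1)])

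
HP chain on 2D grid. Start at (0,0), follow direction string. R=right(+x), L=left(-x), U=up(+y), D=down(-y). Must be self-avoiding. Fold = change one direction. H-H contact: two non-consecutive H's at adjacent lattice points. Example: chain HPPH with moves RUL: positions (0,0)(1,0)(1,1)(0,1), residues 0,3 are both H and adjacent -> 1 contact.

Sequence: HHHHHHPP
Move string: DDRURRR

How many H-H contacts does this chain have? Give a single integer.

Positions: [(0, 0), (0, -1), (0, -2), (1, -2), (1, -1), (2, -1), (3, -1), (4, -1)]
H-H contact: residue 1 @(0,-1) - residue 4 @(1, -1)

Answer: 1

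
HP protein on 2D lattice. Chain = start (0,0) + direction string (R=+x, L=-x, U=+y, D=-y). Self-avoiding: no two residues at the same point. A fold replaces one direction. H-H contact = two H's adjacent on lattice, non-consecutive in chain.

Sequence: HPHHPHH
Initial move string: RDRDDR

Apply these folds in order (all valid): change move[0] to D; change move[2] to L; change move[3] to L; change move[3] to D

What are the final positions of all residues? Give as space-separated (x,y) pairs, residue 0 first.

Answer: (0,0) (0,-1) (0,-2) (-1,-2) (-1,-3) (-1,-4) (0,-4)

Derivation:
Initial moves: RDRDDR
Fold: move[0]->D => DDRDDR (positions: [(0, 0), (0, -1), (0, -2), (1, -2), (1, -3), (1, -4), (2, -4)])
Fold: move[2]->L => DDLDDR (positions: [(0, 0), (0, -1), (0, -2), (-1, -2), (-1, -3), (-1, -4), (0, -4)])
Fold: move[3]->L => DDLLDR (positions: [(0, 0), (0, -1), (0, -2), (-1, -2), (-2, -2), (-2, -3), (-1, -3)])
Fold: move[3]->D => DDLDDR (positions: [(0, 0), (0, -1), (0, -2), (-1, -2), (-1, -3), (-1, -4), (0, -4)])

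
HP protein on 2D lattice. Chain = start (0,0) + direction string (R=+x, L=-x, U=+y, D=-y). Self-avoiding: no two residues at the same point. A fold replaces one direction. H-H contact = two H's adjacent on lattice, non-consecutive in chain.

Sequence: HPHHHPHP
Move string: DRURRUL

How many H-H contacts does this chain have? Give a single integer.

Answer: 1

Derivation:
Positions: [(0, 0), (0, -1), (1, -1), (1, 0), (2, 0), (3, 0), (3, 1), (2, 1)]
H-H contact: residue 0 @(0,0) - residue 3 @(1, 0)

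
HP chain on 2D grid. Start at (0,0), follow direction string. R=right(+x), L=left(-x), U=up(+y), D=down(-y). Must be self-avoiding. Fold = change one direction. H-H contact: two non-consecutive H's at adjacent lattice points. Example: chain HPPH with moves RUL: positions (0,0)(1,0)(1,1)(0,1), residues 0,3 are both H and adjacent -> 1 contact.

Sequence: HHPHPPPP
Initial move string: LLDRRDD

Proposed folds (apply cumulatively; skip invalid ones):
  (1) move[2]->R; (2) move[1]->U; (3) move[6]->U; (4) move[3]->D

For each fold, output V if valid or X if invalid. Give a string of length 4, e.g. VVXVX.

Answer: XXXV

Derivation:
Initial: LLDRRDD -> [(0, 0), (-1, 0), (-2, 0), (-2, -1), (-1, -1), (0, -1), (0, -2), (0, -3)]
Fold 1: move[2]->R => LLRRRDD INVALID (collision), skipped
Fold 2: move[1]->U => LUDRRDD INVALID (collision), skipped
Fold 3: move[6]->U => LLDRRDU INVALID (collision), skipped
Fold 4: move[3]->D => LLDDRDD VALID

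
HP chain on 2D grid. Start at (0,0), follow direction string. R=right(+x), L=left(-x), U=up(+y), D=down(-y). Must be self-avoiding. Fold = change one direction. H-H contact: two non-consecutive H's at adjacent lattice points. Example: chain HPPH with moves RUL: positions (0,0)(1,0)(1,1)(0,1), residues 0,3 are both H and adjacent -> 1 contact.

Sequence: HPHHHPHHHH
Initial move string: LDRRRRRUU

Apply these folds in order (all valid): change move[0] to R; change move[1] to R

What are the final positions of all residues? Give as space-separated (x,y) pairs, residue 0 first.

Answer: (0,0) (1,0) (2,0) (3,0) (4,0) (5,0) (6,0) (7,0) (7,1) (7,2)

Derivation:
Initial moves: LDRRRRRUU
Fold: move[0]->R => RDRRRRRUU (positions: [(0, 0), (1, 0), (1, -1), (2, -1), (3, -1), (4, -1), (5, -1), (6, -1), (6, 0), (6, 1)])
Fold: move[1]->R => RRRRRRRUU (positions: [(0, 0), (1, 0), (2, 0), (3, 0), (4, 0), (5, 0), (6, 0), (7, 0), (7, 1), (7, 2)])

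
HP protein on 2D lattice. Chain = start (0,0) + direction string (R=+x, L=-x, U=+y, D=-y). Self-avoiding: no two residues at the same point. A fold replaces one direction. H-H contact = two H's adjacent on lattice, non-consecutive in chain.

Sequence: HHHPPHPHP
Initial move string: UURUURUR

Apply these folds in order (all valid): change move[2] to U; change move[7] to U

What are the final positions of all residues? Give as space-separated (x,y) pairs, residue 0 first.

Answer: (0,0) (0,1) (0,2) (0,3) (0,4) (0,5) (1,5) (1,6) (1,7)

Derivation:
Initial moves: UURUURUR
Fold: move[2]->U => UUUUURUR (positions: [(0, 0), (0, 1), (0, 2), (0, 3), (0, 4), (0, 5), (1, 5), (1, 6), (2, 6)])
Fold: move[7]->U => UUUUURUU (positions: [(0, 0), (0, 1), (0, 2), (0, 3), (0, 4), (0, 5), (1, 5), (1, 6), (1, 7)])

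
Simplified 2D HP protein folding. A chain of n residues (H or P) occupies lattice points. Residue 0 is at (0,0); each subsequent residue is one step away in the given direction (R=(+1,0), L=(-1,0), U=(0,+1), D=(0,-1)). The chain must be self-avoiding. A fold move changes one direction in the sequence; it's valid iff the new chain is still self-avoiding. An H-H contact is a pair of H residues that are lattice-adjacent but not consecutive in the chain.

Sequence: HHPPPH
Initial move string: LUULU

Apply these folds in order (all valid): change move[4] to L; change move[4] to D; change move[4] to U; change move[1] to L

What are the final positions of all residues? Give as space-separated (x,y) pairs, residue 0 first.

Initial moves: LUULU
Fold: move[4]->L => LUULL (positions: [(0, 0), (-1, 0), (-1, 1), (-1, 2), (-2, 2), (-3, 2)])
Fold: move[4]->D => LUULD (positions: [(0, 0), (-1, 0), (-1, 1), (-1, 2), (-2, 2), (-2, 1)])
Fold: move[4]->U => LUULU (positions: [(0, 0), (-1, 0), (-1, 1), (-1, 2), (-2, 2), (-2, 3)])
Fold: move[1]->L => LLULU (positions: [(0, 0), (-1, 0), (-2, 0), (-2, 1), (-3, 1), (-3, 2)])

Answer: (0,0) (-1,0) (-2,0) (-2,1) (-3,1) (-3,2)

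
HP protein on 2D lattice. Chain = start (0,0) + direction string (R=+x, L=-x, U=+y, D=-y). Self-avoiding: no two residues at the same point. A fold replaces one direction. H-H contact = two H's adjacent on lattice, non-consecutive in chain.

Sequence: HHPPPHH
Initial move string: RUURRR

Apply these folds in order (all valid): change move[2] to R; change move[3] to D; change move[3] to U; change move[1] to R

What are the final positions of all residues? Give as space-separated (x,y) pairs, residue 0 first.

Answer: (0,0) (1,0) (2,0) (3,0) (3,1) (4,1) (5,1)

Derivation:
Initial moves: RUURRR
Fold: move[2]->R => RURRRR (positions: [(0, 0), (1, 0), (1, 1), (2, 1), (3, 1), (4, 1), (5, 1)])
Fold: move[3]->D => RURDRR (positions: [(0, 0), (1, 0), (1, 1), (2, 1), (2, 0), (3, 0), (4, 0)])
Fold: move[3]->U => RURURR (positions: [(0, 0), (1, 0), (1, 1), (2, 1), (2, 2), (3, 2), (4, 2)])
Fold: move[1]->R => RRRURR (positions: [(0, 0), (1, 0), (2, 0), (3, 0), (3, 1), (4, 1), (5, 1)])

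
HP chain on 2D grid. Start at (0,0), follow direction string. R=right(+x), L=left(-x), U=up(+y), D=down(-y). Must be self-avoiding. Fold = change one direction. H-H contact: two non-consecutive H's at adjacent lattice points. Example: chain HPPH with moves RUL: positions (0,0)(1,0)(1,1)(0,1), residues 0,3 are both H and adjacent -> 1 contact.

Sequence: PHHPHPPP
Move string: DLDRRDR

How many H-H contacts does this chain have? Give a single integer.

Answer: 1

Derivation:
Positions: [(0, 0), (0, -1), (-1, -1), (-1, -2), (0, -2), (1, -2), (1, -3), (2, -3)]
H-H contact: residue 1 @(0,-1) - residue 4 @(0, -2)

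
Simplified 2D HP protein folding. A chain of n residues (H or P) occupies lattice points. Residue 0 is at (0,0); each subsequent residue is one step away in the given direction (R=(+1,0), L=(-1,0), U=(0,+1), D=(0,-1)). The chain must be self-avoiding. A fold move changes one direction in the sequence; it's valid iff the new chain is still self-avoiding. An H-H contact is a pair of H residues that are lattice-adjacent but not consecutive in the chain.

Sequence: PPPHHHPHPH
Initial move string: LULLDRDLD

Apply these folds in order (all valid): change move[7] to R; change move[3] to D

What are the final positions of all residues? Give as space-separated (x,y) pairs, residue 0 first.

Initial moves: LULLDRDLD
Fold: move[7]->R => LULLDRDRD (positions: [(0, 0), (-1, 0), (-1, 1), (-2, 1), (-3, 1), (-3, 0), (-2, 0), (-2, -1), (-1, -1), (-1, -2)])
Fold: move[3]->D => LULDDRDRD (positions: [(0, 0), (-1, 0), (-1, 1), (-2, 1), (-2, 0), (-2, -1), (-1, -1), (-1, -2), (0, -2), (0, -3)])

Answer: (0,0) (-1,0) (-1,1) (-2,1) (-2,0) (-2,-1) (-1,-1) (-1,-2) (0,-2) (0,-3)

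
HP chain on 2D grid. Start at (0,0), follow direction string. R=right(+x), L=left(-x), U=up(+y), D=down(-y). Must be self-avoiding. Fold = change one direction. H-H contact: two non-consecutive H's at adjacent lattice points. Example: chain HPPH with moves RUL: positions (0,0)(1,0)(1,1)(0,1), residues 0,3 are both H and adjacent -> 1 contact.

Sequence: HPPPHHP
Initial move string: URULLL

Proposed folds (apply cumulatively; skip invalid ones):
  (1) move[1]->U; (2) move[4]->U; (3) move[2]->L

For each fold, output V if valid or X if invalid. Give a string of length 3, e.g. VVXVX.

Answer: VVV

Derivation:
Initial: URULLL -> [(0, 0), (0, 1), (1, 1), (1, 2), (0, 2), (-1, 2), (-2, 2)]
Fold 1: move[1]->U => UUULLL VALID
Fold 2: move[4]->U => UUULUL VALID
Fold 3: move[2]->L => UULLUL VALID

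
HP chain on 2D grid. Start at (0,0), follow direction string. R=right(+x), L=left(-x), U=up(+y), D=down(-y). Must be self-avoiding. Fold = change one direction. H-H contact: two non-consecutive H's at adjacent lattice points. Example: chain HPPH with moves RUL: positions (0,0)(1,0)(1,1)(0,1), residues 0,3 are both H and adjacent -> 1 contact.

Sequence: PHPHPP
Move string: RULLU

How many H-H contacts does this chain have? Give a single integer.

Positions: [(0, 0), (1, 0), (1, 1), (0, 1), (-1, 1), (-1, 2)]
No H-H contacts found.

Answer: 0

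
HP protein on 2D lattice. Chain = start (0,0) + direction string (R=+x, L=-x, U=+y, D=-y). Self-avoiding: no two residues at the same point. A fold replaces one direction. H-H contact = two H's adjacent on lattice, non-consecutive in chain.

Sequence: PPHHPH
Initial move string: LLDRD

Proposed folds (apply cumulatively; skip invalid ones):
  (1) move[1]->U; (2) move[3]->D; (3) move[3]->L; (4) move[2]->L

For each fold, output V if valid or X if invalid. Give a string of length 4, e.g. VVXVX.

Initial: LLDRD -> [(0, 0), (-1, 0), (-2, 0), (-2, -1), (-1, -1), (-1, -2)]
Fold 1: move[1]->U => LUDRD INVALID (collision), skipped
Fold 2: move[3]->D => LLDDD VALID
Fold 3: move[3]->L => LLDLD VALID
Fold 4: move[2]->L => LLLLD VALID

Answer: XVVV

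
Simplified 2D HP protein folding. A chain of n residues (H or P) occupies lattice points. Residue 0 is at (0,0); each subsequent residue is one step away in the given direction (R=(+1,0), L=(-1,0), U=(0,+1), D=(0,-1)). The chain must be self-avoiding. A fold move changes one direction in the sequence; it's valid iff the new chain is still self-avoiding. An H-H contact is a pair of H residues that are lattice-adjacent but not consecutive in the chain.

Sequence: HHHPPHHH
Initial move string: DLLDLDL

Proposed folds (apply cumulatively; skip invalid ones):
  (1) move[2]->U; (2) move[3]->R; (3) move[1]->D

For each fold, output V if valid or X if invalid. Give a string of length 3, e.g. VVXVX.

Answer: XXV

Derivation:
Initial: DLLDLDL -> [(0, 0), (0, -1), (-1, -1), (-2, -1), (-2, -2), (-3, -2), (-3, -3), (-4, -3)]
Fold 1: move[2]->U => DLUDLDL INVALID (collision), skipped
Fold 2: move[3]->R => DLLRLDL INVALID (collision), skipped
Fold 3: move[1]->D => DDLDLDL VALID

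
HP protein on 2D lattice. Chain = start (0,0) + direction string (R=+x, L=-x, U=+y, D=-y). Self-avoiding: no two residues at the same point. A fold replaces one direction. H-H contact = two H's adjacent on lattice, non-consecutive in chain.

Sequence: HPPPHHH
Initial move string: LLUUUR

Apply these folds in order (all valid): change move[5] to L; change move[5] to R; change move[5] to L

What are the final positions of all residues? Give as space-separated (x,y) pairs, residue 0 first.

Initial moves: LLUUUR
Fold: move[5]->L => LLUUUL (positions: [(0, 0), (-1, 0), (-2, 0), (-2, 1), (-2, 2), (-2, 3), (-3, 3)])
Fold: move[5]->R => LLUUUR (positions: [(0, 0), (-1, 0), (-2, 0), (-2, 1), (-2, 2), (-2, 3), (-1, 3)])
Fold: move[5]->L => LLUUUL (positions: [(0, 0), (-1, 0), (-2, 0), (-2, 1), (-2, 2), (-2, 3), (-3, 3)])

Answer: (0,0) (-1,0) (-2,0) (-2,1) (-2,2) (-2,3) (-3,3)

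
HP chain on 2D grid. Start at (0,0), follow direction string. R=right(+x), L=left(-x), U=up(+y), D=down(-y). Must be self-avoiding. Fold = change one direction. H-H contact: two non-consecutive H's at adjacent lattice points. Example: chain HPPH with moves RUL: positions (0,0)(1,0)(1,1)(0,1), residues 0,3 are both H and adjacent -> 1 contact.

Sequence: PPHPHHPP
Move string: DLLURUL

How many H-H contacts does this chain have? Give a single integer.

Answer: 1

Derivation:
Positions: [(0, 0), (0, -1), (-1, -1), (-2, -1), (-2, 0), (-1, 0), (-1, 1), (-2, 1)]
H-H contact: residue 2 @(-1,-1) - residue 5 @(-1, 0)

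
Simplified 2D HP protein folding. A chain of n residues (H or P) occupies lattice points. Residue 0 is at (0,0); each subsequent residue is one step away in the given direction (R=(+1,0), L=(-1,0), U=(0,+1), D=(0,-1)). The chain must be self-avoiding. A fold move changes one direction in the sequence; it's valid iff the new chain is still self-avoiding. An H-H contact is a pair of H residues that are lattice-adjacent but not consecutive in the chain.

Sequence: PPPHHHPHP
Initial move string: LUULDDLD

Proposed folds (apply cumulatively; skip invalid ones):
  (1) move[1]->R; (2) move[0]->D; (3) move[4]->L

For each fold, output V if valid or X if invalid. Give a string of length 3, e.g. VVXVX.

Initial: LUULDDLD -> [(0, 0), (-1, 0), (-1, 1), (-1, 2), (-2, 2), (-2, 1), (-2, 0), (-3, 0), (-3, -1)]
Fold 1: move[1]->R => LRULDDLD INVALID (collision), skipped
Fold 2: move[0]->D => DUULDDLD INVALID (collision), skipped
Fold 3: move[4]->L => LUULLDLD VALID

Answer: XXV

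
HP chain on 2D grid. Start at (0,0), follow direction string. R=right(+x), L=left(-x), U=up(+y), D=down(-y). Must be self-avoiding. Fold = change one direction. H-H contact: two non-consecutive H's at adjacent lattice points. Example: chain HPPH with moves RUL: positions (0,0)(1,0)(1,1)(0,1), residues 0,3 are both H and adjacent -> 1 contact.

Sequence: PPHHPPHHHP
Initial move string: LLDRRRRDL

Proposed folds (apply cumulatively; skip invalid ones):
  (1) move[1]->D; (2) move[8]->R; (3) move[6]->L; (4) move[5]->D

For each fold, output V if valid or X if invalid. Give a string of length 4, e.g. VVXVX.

Initial: LLDRRRRDL -> [(0, 0), (-1, 0), (-2, 0), (-2, -1), (-1, -1), (0, -1), (1, -1), (2, -1), (2, -2), (1, -2)]
Fold 1: move[1]->D => LDDRRRRDL VALID
Fold 2: move[8]->R => LDDRRRRDR VALID
Fold 3: move[6]->L => LDDRRRLDR INVALID (collision), skipped
Fold 4: move[5]->D => LDDRRDRDR VALID

Answer: VVXV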